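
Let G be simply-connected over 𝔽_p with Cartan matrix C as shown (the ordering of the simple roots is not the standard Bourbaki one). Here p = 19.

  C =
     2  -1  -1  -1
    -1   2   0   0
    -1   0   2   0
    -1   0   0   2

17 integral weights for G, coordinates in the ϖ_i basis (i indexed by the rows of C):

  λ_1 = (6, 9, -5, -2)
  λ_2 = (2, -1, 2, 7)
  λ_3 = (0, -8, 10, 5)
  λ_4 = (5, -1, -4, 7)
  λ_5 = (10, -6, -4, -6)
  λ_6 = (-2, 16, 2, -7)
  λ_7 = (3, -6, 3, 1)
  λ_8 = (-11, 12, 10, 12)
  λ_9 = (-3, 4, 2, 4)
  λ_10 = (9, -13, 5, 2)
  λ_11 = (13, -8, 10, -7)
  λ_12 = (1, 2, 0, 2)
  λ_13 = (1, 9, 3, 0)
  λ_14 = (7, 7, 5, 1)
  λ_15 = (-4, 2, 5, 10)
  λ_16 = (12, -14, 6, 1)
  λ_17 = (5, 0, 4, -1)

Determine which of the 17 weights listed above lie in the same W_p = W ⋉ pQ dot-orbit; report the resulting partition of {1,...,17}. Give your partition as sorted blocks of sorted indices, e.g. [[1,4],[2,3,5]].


Cartan matrix: type D_4 (|W|=192); un-permuting the 4 rows.

Folding the 17 weights λ_j+ρ into Ā_19 (reps in the given 4-coord order):

  [1] (2, 10, 4, 1)
  [2] (3, 0, 3, 8)
  [3] (6, 1, 5, 0)
  [4] (3, 0, 3, 8)
  [5] (2, 3, 1, 3)
  [6] (2, 10, 4, 1)
  [7] (1, 4, 3, 1)
  [8] (2, 3, 1, 3)
  [9] (2, 3, 1, 3)
  [10] (2, 10, 4, 1)
  [11] (6, 1, 5, 0)
  [12] (2, 3, 1, 3)
  [13] (2, 10, 4, 1)
  [14] (2, 3, 1, 3)
  [15] (3, 0, 3, 8)
  [16] (2, 10, 4, 1)
  [17] (6, 1, 5, 0)

Partition of {1..17} into 5 W_19-dot-orbits:

[[1, 6, 10, 13, 16], [2, 4, 15], [3, 11, 17], [5, 8, 9, 12, 14], [7]]


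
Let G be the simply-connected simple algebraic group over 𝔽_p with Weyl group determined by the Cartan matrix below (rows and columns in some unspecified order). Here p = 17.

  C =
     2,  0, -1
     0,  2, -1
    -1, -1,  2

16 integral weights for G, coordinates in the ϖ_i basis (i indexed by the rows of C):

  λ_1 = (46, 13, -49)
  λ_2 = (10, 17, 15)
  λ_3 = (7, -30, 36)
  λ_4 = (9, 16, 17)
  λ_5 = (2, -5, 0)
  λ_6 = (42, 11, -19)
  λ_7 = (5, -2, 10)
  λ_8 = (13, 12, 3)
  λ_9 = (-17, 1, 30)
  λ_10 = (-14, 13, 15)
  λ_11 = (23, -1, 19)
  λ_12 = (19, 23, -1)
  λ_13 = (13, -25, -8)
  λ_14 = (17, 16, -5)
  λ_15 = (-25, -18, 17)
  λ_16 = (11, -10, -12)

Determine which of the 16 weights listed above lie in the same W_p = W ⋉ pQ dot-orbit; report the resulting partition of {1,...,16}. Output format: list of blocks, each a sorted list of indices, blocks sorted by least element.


Dynkin diagram of C (from the 4 off-diagonal −1 entries): A_3.

Ā_17 reps of the 16 weights (A_3, coords as presented):

  1: (0, 1, 3) · 2: (6, 1, 10) · 3: (5, 8, 1) · 4: (6, 1, 10) · 5: (0, 1, 3) · 6: (5, 8, 1) · 7: (6, 1, 10) · 8: (0, 1, 3) · 9: (0, 14, 1) · 10: (0, 1, 3) · 11: (3, 7, 0) · 12: (3, 7, 0) · 13: (3, 7, 0) · 14: (0, 1, 3) · 15: (6, 1, 10) · 16: (5, 8, 1)

These 16 weights hit 5 W_17-dot-orbits; sizes (5, 4, 3, 1, 3):

[[1, 5, 8, 10, 14], [2, 4, 7, 15], [3, 6, 16], [9], [11, 12, 13]]


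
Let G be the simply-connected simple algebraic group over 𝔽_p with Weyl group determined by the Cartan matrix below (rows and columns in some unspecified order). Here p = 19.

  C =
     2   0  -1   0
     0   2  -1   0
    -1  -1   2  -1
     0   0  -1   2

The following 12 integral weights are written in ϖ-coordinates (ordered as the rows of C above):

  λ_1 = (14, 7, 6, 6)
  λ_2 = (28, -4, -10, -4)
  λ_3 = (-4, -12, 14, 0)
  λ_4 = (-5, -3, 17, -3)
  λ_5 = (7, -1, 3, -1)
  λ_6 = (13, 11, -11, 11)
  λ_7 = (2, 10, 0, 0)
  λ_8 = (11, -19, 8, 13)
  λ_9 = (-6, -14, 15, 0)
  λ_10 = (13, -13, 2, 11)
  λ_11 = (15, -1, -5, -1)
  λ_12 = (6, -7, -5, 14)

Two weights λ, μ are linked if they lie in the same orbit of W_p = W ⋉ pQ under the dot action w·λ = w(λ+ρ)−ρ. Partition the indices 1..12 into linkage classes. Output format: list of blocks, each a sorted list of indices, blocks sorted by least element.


Root system D_4: the 4×4 matrix C matches after relabeling.

W_19-reps of the 12 weights in Ā_19 (same 4-coord order as C):

    λ_1+ρ ↦ (3, 4, 3, 5)
    λ_2+ρ ↦ (4, 2, 1, 2)
    λ_3+ρ ↦ (3, 11, 1, 1)
    λ_4+ρ ↦ (4, 2, 1, 2)
    λ_5+ρ ↦ (8, 0, 4, 0)
    λ_6+ρ ↦ (4, 2, 1, 2)
    λ_7+ρ ↦ (3, 11, 1, 1)
    λ_8+ρ ↦ (4, 2, 1, 2)
    λ_9+ρ ↦ (3, 11, 1, 1)
    λ_10+ρ ↦ (4, 2, 1, 2)
    λ_11+ρ ↦ (8, 0, 4, 0)
    λ_12+ρ ↦ (3, 4, 3, 5)

4 distinct reps among the 12 weights ⇒ 4 W_19-linkage classes:

[[1, 12], [2, 4, 6, 8, 10], [3, 7, 9], [5, 11]]


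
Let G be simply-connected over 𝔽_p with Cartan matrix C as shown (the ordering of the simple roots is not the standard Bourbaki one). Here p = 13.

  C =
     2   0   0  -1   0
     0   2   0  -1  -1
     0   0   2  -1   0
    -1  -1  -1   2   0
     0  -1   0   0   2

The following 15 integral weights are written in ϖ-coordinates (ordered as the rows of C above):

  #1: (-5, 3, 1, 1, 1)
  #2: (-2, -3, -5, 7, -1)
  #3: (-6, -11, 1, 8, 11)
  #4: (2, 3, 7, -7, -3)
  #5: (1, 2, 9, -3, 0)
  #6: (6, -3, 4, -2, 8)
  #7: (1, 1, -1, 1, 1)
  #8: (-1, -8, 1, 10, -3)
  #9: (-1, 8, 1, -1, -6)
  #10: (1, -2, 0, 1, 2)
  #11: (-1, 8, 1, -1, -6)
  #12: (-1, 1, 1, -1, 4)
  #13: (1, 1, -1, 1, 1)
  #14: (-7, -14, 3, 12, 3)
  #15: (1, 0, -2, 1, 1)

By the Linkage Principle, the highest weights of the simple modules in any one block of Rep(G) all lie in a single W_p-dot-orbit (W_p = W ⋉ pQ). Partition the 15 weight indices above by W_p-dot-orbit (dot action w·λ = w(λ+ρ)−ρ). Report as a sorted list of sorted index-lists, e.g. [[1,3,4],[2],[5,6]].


Cartan matrix: type D_5 (|W|=1920); un-permuting the 5 rows.

λ_j+ρ reflected into Ā_13 (⟨·,θ^∨⟩≤13); 5-tuples as given:

  λ_1 → (2, 2, 0, 2, 2) · λ_2 → (1, 0, 4, 1, 2) · λ_3 → (1, 0, 4, 1, 2) · λ_4 → (2, 1, 1, 1, 2) · λ_5 → (0, 1, 8, 1, 0) · λ_6 → (2, 2, 0, 2, 2) · λ_7 → (2, 2, 0, 2, 2) · λ_8 → (0, 2, 2, 0, 5) · λ_9 → (0, 2, 2, 0, 5) · λ_10 → (2, 1, 1, 1, 2) · λ_11 → (0, 2, 2, 0, 5) · λ_12 → (0, 2, 2, 0, 5) · λ_13 → (2, 2, 0, 2, 2) · λ_14 → (0, 2, 2, 0, 5) · λ_15 → (2, 1, 1, 1, 2)

5 distinct reps among the 15 weights ⇒ 5 W_13-linkage classes:

[[1, 6, 7, 13], [2, 3], [4, 10, 15], [5], [8, 9, 11, 12, 14]]


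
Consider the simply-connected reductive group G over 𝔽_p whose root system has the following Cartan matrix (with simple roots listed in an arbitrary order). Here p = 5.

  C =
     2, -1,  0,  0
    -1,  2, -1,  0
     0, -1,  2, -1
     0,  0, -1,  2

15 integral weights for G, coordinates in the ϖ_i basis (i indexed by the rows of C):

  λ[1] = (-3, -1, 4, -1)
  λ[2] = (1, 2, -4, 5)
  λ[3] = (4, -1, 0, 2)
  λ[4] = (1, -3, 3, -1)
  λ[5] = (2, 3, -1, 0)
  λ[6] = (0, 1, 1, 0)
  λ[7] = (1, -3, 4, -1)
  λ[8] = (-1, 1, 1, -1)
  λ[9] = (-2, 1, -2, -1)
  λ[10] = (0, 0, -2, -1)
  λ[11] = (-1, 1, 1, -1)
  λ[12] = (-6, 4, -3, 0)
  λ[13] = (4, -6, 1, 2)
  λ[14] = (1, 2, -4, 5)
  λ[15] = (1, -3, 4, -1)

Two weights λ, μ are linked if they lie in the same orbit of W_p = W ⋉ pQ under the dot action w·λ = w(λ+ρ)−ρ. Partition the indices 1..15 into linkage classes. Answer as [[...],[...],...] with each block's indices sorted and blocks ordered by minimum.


A_4 Cartan matrix, 4 simple roots permuted; ρ=(1,1,1,1).

W_5-reps of the 15 weights in Ā_5 (same 4-coord order as C):

  λ_1+ρ ↦ (0, 2, 3, 0);  λ_2+ρ ↦ (0, 1, 2, 0);  λ_3+ρ ↦ (1, 0, 0, 1);  λ_4+ρ ↦ (0, 2, 2, 0);  λ_5+ρ ↦ (0, 2, 2, 0);  λ_6+ρ ↦ (0, 2, 2, 0);  λ_7+ρ ↦ (0, 2, 3, 0);  λ_8+ρ ↦ (0, 2, 2, 0);  λ_9+ρ ↦ (1, 0, 0, 1);  λ_10+ρ ↦ (1, 0, 0, 1);  λ_11+ρ ↦ (0, 2, 2, 0);  λ_12+ρ ↦ (3, 1, 1, 0);  λ_13+ρ ↦ (0, 2, 3, 0);  λ_14+ρ ↦ (0, 1, 2, 0);  λ_15+ρ ↦ (0, 2, 3, 0)

Linkage partition of the 15 weights (5 classes, p=5):

[[1, 7, 13, 15], [2, 14], [3, 9, 10], [4, 5, 6, 8, 11], [12]]


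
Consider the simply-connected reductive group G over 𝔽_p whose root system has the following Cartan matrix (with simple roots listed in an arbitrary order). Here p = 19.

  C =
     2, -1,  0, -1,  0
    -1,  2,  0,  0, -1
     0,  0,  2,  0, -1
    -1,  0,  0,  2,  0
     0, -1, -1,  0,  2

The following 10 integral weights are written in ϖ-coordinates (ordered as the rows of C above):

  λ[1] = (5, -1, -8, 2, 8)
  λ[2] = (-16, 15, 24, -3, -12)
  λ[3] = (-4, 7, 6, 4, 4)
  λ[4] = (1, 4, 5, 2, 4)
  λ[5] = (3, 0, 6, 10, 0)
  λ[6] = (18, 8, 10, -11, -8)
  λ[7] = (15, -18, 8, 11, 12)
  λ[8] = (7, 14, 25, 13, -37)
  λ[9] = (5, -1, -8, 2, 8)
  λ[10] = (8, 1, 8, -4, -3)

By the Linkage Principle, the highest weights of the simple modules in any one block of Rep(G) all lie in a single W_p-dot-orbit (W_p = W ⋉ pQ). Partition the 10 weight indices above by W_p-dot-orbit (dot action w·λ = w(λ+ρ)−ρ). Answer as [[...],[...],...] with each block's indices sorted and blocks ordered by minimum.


A_5 Cartan matrix, 5 simple roots permuted; ρ=(1,1,1,1,1).

Folding the 10 weights λ_j+ρ into Ā_19 (reps in the given 5-coord order):

  [1] (6, 0, 7, 3, 2) · [2] (4, 1, 2, 6, 1) · [3] (2, 5, 4, 1, 5) · [4] (2, 5, 4, 1, 5) · [5] (4, 1, 2, 6, 1) · [6] (6, 0, 7, 3, 2) · [7] (2, 5, 4, 1, 5) · [8] (4, 1, 2, 6, 1) · [9] (6, 0, 7, 3, 2) · [10] (6, 0, 7, 3, 2)

The 10 indices split into 3 linkage classes (same alcove rep ⇔ same W_19-dot-orbit):

[[1, 6, 9, 10], [2, 5, 8], [3, 4, 7]]


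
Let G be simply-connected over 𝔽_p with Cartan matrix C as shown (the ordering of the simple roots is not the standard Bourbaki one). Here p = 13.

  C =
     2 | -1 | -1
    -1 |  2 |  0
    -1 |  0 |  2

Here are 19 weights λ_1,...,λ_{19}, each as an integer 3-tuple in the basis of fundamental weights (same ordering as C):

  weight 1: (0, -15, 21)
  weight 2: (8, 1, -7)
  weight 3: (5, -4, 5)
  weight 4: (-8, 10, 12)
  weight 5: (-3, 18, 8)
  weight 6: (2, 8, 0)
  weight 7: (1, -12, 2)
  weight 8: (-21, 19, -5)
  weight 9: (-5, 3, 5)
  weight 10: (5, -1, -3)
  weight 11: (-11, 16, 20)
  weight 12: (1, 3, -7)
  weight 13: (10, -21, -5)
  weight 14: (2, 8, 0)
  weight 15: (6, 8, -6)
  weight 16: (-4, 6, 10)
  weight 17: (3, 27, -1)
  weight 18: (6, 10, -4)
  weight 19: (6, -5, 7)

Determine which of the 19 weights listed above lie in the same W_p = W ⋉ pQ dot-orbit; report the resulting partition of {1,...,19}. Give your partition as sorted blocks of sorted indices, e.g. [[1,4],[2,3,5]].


Cartan matrix: type A_3 (|W|=24); un-permuting the 3 rows.

Folding the 19 weights λ_j+ρ into Ā_13 (reps in the given 3-coord order):

  λ_1+ρ ↦ (3, 9, 1)
  λ_2+ρ ↦ (3, 2, 6)
  λ_3+ρ ↦ (3, 3, 6)
  λ_4+ρ ↦ (7, 0, 2)
  λ_5+ρ ↦ (4, 0, 2)
  λ_6+ρ ↦ (3, 9, 1)
  λ_7+ρ ↦ (3, 2, 6)
  λ_8+ρ ↦ (7, 0, 2)
  λ_9+ρ ↦ (4, 0, 2)
  λ_10+ρ ↦ (4, 0, 2)
  λ_11+ρ ↦ (2, 6, 2)
  λ_12+ρ ↦ (4, 0, 2)
  λ_13+ρ ↦ (4, 0, 2)
  λ_14+ρ ↦ (3, 9, 1)
  λ_15+ρ ↦ (2, 6, 2)
  λ_16+ρ ↦ (3, 2, 6)
  λ_17+ρ ↦ (7, 0, 2)
  λ_18+ρ ↦ (2, 6, 2)
  λ_19+ρ ↦ (3, 2, 6)

Partition of {1..19} into 6 W_13-dot-orbits:

[[1, 6, 14], [2, 7, 16, 19], [3], [4, 8, 17], [5, 9, 10, 12, 13], [11, 15, 18]]


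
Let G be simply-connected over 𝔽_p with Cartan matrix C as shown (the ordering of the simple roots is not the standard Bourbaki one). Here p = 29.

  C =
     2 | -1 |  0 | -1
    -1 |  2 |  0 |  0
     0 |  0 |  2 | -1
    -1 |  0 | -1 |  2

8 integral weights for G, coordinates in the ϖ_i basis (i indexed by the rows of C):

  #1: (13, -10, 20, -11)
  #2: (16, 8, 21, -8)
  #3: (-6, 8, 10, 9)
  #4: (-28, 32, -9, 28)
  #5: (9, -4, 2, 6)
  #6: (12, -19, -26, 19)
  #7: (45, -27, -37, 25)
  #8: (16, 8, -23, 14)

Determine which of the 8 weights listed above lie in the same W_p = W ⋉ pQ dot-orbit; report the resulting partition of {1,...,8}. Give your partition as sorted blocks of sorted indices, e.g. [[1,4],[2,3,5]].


Dynkin diagram of C (from the 6 off-diagonal −1 entries): A_4.

Alcove-folded reps (p=29, 8 weights, presented ϖ-order):

  λ_1+ρ ↦ (5, 4, 11, 5)
  λ_2+ρ ↦ (7, 3, 3, 7)
  λ_3+ρ ↦ (5, 4, 11, 5)
  λ_4+ρ ↦ (21, 0, 4, 2)
  λ_5+ρ ↦ (7, 3, 3, 7)
  λ_6+ρ ↦ (5, 4, 11, 5)
  λ_7+ρ ↦ (7, 3, 3, 7)
  λ_8+ρ ↦ (7, 3, 3, 7)

Linkage partition of the 8 weights (3 classes, p=29):

[[1, 3, 6], [2, 5, 7, 8], [4]]


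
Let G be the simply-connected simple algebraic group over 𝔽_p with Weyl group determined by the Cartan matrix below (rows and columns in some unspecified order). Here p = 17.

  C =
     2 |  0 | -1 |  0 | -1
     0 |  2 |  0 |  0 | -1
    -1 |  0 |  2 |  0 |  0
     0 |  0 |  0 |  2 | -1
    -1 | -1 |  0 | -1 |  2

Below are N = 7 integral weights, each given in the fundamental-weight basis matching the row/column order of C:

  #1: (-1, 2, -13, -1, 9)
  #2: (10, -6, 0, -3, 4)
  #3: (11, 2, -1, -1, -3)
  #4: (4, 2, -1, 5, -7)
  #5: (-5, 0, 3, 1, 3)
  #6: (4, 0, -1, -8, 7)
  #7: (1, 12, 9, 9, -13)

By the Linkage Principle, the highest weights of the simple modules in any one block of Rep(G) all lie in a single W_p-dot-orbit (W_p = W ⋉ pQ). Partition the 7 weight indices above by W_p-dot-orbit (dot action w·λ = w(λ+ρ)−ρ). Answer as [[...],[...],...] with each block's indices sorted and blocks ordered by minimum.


Root system D_5: the 5×5 matrix C matches after relabeling.

λ_j+ρ reflected into Ā_17 (⟨·,θ^∨⟩≤17); 5-tuples as given:

  1: (4, 1, 0, 2, 0) · 2: (0, 3, 1, 0, 2) · 3: (4, 1, 0, 2, 0) · 4: (0, 3, 1, 0, 2) · 5: (4, 1, 0, 2, 0) · 6: (2, 1, 0, 7, 1) · 7: (4, 1, 0, 2, 0)

These 7 weights hit 3 W_17-dot-orbits; sizes (4, 2, 1):

[[1, 3, 5, 7], [2, 4], [6]]


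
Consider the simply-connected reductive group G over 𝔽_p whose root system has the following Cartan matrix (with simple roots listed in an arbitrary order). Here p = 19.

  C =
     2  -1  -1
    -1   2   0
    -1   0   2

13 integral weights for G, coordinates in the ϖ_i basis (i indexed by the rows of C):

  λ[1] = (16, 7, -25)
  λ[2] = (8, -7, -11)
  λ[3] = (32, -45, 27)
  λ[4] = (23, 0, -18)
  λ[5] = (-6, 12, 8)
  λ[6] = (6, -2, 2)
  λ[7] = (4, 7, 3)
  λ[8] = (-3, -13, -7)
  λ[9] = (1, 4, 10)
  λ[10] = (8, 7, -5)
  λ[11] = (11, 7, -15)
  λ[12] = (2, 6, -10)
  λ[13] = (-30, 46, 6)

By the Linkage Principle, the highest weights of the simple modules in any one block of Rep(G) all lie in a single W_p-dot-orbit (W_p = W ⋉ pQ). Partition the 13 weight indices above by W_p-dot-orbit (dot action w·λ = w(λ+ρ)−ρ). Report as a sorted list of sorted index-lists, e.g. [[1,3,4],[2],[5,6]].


Dynkin diagram of C (from the 4 off-diagonal −1 entries): A_3.

Ā_19 reps of the 13 weights (A_3, coords as presented):

  λ_1 → (2, 5, 11);  λ_2 → (6, 1, 3);  λ_3 → (5, 8, 4);  λ_4 → (2, 5, 11);  λ_5 → (5, 8, 4);  λ_6 → (6, 1, 3);  λ_7 → (5, 8, 4);  λ_8 → (2, 5, 11);  λ_9 → (2, 5, 11);  λ_10 → (5, 8, 4);  λ_11 → (2, 5, 11);  λ_12 → (6, 1, 3);  λ_13 → (6, 1, 3)

3 distinct reps among the 13 weights ⇒ 3 W_19-linkage classes:

[[1, 4, 8, 9, 11], [2, 6, 12, 13], [3, 5, 7, 10]]


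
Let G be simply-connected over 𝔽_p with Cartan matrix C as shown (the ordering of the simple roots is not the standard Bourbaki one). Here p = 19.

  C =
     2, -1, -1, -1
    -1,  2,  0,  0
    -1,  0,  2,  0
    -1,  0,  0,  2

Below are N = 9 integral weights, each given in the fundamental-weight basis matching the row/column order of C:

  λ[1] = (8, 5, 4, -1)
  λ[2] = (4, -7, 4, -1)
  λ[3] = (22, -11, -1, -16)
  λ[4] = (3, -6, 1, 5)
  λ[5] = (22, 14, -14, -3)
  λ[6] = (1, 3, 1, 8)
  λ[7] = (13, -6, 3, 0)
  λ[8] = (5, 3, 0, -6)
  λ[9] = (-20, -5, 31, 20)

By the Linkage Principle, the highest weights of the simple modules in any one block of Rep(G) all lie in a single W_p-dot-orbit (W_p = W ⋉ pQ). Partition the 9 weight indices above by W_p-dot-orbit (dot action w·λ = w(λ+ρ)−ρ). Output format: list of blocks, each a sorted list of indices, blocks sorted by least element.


D_4 Cartan matrix, 4 simple roots permuted; ρ=(1,1,1,1).

Folding the 9 weights λ_j+ρ into Ā_19 (reps in the given 4-coord order):

    λ_1+ρ ↦ (0, 5, 4, 1)
    λ_2+ρ ↦ (0, 5, 4, 1)
    λ_3+ρ ↦ (2, 4, 2, 9)
    λ_4+ρ ↦ (1, 4, 1, 5)
    λ_5+ρ ↦ (2, 4, 2, 9)
    λ_6+ρ ↦ (2, 4, 2, 9)
    λ_7+ρ ↦ (0, 5, 4, 1)
    λ_8+ρ ↦ (1, 4, 1, 5)
    λ_9+ρ ↦ (2, 4, 2, 9)

The 9 indices split into 3 linkage classes (same alcove rep ⇔ same W_19-dot-orbit):

[[1, 2, 7], [3, 5, 6, 9], [4, 8]]


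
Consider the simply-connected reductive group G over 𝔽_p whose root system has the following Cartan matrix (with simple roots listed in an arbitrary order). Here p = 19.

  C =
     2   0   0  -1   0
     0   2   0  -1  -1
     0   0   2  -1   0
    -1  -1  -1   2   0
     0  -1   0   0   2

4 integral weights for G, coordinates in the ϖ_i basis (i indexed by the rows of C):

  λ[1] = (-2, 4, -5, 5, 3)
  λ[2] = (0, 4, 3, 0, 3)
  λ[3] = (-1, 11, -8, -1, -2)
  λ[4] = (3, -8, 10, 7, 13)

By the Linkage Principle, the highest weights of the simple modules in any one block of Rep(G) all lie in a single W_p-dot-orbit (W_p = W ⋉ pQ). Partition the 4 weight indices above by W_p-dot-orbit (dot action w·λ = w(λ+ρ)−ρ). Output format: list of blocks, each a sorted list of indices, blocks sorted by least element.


Type D_5, rank 5, |W|=1920; reorder rows/cols to standard.

λ_j+ρ reflected into Ā_19 (⟨·,θ^∨⟩≤19); 5-tuples as given:

  λ_1 → (1, 3, 4, 1, 4);  λ_2 → (1, 3, 4, 1, 4);  λ_3 → (7, 4, 0, 0, 1);  λ_4 → (7, 4, 0, 0, 1)

2 distinct reps among the 4 weights ⇒ 2 W_19-linkage classes:

[[1, 2], [3, 4]]


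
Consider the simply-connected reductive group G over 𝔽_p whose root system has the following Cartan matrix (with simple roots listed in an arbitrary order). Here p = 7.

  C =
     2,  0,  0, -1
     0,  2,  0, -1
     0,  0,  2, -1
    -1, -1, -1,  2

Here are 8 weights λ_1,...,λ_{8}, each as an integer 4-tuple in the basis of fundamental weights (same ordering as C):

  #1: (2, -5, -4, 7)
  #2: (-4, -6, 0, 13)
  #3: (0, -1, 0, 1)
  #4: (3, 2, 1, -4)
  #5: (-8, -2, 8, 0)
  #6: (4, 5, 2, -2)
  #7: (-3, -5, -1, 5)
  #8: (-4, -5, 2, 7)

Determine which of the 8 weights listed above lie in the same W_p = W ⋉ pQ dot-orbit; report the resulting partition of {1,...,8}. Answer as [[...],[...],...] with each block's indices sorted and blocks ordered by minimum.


Type D_4, rank 4, |W|=192; reorder rows/cols to standard.

Alcove-folded reps (p=7, 8 weights, presented ϖ-order):

  [1] (1, 0, 1, 2)
  [2] (2, 4, 0, 0)
  [3] (1, 0, 1, 2)
  [4] (1, 0, 1, 2)
  [5] (2, 4, 0, 0)
  [6] (1, 0, 3, 1)
  [7] (2, 4, 0, 0)
  [8] (1, 0, 1, 2)

These 8 weights hit 3 W_7-dot-orbits; sizes (4, 3, 1):

[[1, 3, 4, 8], [2, 5, 7], [6]]


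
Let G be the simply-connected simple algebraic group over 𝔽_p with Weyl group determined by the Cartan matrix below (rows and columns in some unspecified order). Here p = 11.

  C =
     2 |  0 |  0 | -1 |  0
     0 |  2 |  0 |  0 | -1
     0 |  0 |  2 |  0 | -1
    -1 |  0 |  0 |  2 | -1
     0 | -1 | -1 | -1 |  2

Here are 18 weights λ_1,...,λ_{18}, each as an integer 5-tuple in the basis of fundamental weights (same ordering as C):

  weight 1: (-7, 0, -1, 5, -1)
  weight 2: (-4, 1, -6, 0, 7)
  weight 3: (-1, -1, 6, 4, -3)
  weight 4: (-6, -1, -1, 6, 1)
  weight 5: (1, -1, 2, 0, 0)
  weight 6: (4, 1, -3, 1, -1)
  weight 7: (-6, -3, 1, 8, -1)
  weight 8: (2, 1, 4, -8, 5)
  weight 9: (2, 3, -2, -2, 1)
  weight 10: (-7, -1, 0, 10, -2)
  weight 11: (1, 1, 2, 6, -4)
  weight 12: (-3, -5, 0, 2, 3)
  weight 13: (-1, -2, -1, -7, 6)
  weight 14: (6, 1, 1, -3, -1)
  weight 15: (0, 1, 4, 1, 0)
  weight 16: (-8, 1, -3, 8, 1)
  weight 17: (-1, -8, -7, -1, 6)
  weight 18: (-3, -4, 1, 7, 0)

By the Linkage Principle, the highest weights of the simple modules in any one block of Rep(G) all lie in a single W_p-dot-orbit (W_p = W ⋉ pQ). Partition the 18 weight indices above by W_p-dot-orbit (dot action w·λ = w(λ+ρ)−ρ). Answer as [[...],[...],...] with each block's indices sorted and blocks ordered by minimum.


Cartan matrix: type D_5 (|W|=1920); un-permuting the 5 rows.

Folding the 18 weights λ_j+ρ into Ā_11 (reps in the given 5-coord order):

  1: (6, 1, 0, 0, 0)
  2: (0, 2, 5, 1, 0)
  3: (0, 2, 5, 1, 0)
  4: (5, 0, 0, 0, 2)
  5: (2, 0, 3, 1, 1)
  6: (5, 0, 0, 0, 2)
  7: (5, 0, 0, 0, 2)
  8: (2, 0, 3, 1, 1)
  9: (2, 4, 1, 1, 0)
  10: (6, 1, 0, 0, 0)
  11: (2, 1, 0, 0, 2)
  12: (2, 4, 1, 1, 0)
  13: (6, 1, 0, 0, 0)
  14: (5, 0, 0, 0, 2)
  15: (0, 2, 5, 1, 0)
  16: (5, 0, 0, 0, 2)
  17: (6, 1, 0, 0, 0)
  18: (2, 1, 0, 0, 2)

Grouping the 18 weights by Ā_11-representative: 6 linkage classes.

[[1, 10, 13, 17], [2, 3, 15], [4, 6, 7, 14, 16], [5, 8], [9, 12], [11, 18]]


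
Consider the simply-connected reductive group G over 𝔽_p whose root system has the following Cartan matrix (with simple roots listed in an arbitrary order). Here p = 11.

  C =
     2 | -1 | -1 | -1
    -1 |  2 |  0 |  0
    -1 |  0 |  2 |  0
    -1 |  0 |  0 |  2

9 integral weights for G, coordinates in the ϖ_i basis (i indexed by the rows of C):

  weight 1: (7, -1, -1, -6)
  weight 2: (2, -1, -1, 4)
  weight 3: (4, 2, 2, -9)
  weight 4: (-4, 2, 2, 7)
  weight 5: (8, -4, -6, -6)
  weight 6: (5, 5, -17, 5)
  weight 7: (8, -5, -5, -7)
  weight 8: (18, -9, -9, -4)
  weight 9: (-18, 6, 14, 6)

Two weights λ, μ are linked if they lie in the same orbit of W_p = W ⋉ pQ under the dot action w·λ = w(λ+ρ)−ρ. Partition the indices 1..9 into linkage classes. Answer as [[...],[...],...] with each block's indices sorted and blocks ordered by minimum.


Root system D_4: the 4×4 matrix C matches after relabeling.

W_11-reps of the 9 weights in Ā_11 (same 4-coord order as C):

  [1] (3, 0, 0, 5)
  [2] (3, 0, 0, 5)
  [3] (3, 0, 0, 5)
  [4] (3, 0, 0, 5)
  [5] (3, 1, 1, 1)
  [6] (3, 1, 1, 1)
  [7] (3, 1, 1, 1)
  [8] (3, 0, 0, 5)
  [9] (3, 1, 1, 1)

The 9 indices split into 2 linkage classes (same alcove rep ⇔ same W_11-dot-orbit):

[[1, 2, 3, 4, 8], [5, 6, 7, 9]]


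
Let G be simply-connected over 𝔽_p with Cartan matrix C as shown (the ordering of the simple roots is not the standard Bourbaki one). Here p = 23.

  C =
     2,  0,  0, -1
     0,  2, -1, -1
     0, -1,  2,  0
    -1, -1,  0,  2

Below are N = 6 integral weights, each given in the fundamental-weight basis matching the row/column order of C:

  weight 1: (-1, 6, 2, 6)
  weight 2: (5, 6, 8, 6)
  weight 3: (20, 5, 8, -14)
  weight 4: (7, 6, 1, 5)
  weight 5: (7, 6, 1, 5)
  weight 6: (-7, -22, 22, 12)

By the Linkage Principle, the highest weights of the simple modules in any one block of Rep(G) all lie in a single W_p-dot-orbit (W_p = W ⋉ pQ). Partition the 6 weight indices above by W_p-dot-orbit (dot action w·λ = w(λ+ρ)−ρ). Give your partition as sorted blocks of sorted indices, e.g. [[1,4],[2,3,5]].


Cartan matrix: type A_4 (|W|=120); un-permuting the 4 rows.

Each λ_j+ρ reduced to Ā_23; 4-tuples below use C's row order:

  [1] (0, 7, 3, 7)
  [2] (0, 7, 3, 7)
  [3] (8, 7, 2, 6)
  [4] (8, 7, 2, 6)
  [5] (8, 7, 2, 6)
  [6] (8, 7, 2, 6)

Partition of {1..6} into 2 W_23-dot-orbits:

[[1, 2], [3, 4, 5, 6]]


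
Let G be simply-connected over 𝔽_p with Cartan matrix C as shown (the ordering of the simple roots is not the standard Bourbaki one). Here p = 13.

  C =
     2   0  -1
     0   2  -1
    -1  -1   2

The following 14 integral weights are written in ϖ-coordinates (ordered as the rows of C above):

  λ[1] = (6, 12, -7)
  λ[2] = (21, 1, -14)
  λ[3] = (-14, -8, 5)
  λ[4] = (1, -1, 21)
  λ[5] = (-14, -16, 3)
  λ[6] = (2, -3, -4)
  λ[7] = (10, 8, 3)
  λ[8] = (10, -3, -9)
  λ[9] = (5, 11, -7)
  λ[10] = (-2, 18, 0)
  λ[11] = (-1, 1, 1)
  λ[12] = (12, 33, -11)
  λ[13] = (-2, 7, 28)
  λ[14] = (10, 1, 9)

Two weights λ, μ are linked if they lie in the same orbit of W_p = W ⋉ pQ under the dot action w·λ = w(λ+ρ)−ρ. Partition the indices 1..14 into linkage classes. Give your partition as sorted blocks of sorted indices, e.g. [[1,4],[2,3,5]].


Cartan matrix: type A_3 (|W|=24); un-permuting the 3 rows.

Alcove-folded reps (p=13, 14 weights, presented ϖ-order):

    1: (0, 6, 6)
    2: (0, 2, 2)
    3: (0, 6, 6)
    4: (0, 2, 2)
    5: (0, 2, 2)
    6: (2, 3, 0)
    7: (0, 2, 2)
    8: (1, 8, 2)
    9: (0, 6, 6)
    10: (0, 6, 6)
    11: (0, 2, 2)
    12: (2, 3, 0)
    13: (1, 8, 2)
    14: (1, 8, 2)

Partition of {1..14} into 4 W_13-dot-orbits:

[[1, 3, 9, 10], [2, 4, 5, 7, 11], [6, 12], [8, 13, 14]]


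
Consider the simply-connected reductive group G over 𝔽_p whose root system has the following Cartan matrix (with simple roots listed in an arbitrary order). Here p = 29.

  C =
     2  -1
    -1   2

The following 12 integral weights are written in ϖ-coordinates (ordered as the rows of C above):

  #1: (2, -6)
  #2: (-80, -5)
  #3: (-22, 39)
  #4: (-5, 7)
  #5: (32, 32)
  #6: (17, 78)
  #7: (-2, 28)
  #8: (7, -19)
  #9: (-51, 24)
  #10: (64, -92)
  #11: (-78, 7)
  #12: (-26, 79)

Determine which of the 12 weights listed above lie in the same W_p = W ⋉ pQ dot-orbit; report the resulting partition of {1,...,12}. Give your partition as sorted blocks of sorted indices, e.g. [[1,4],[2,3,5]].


Type A_2, rank 2, |W|=6; reorder rows/cols to standard.

Ā_29 reps of the 12 weights (A_2, coords as presented):

  [1] (2, 3)
  [2] (4, 4)
  [3] (10, 8)
  [4] (4, 4)
  [5] (4, 4)
  [6] (10, 8)
  [7] (1, 28)
  [8] (10, 8)
  [9] (4, 4)
  [10] (4, 22)
  [11] (10, 8)
  [12] (4, 22)

The 12 indices split into 5 linkage classes (same alcove rep ⇔ same W_29-dot-orbit):

[[1], [2, 4, 5, 9], [3, 6, 8, 11], [7], [10, 12]]


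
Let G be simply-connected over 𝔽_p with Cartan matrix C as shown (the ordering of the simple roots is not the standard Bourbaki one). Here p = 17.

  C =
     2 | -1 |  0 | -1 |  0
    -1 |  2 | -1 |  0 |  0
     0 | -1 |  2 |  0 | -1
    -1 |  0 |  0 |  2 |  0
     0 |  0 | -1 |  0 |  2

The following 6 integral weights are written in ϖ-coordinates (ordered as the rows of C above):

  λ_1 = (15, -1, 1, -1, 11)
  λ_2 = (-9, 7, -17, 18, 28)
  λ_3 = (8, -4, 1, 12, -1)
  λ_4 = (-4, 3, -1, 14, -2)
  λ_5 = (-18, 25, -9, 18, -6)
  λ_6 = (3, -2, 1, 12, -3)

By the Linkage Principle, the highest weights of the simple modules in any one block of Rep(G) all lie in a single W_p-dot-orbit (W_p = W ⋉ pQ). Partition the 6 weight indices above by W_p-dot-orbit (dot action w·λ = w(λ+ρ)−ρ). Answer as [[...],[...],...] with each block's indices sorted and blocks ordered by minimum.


Dynkin diagram of C (from the 8 off-diagonal −1 entries): A_5.

Ā_17 reps of the 6 weights (A_5, coords as presented):

  [1] (3, 0, 1, 12, 0) · [2] (4, 2, 2, 8, 0) · [3] (4, 2, 2, 8, 0) · [4] (3, 0, 1, 12, 0) · [5] (4, 2, 2, 8, 0) · [6] (3, 0, 1, 12, 0)

Partition of {1..6} into 2 W_17-dot-orbits:

[[1, 4, 6], [2, 3, 5]]


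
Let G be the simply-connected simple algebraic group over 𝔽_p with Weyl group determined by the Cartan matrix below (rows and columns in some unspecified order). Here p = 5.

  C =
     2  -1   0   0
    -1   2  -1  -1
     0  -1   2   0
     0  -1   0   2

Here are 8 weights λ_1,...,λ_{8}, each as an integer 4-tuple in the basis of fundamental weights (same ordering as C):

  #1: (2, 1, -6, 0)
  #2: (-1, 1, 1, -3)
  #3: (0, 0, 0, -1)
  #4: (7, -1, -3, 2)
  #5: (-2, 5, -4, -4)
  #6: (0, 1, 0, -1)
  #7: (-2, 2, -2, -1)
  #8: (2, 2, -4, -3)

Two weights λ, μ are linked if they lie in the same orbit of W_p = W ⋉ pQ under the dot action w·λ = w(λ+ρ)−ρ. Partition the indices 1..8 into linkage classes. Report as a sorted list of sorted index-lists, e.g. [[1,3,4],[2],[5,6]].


C ↔ D_4 under row/col permutation; |W(D_4)| = 192.

Folding the 8 weights λ_j+ρ into Ā_5 (reps in the given 4-coord order):

  [1] (0, 0, 2, 2)
  [2] (0, 0, 2, 2)
  [3] (1, 1, 1, 0)
  [4] (1, 1, 1, 0)
  [5] (0, 0, 2, 2)
  [6] (1, 1, 1, 0)
  [7] (1, 1, 1, 0)
  [8] (1, 1, 1, 0)

2 distinct reps among the 8 weights ⇒ 2 W_5-linkage classes:

[[1, 2, 5], [3, 4, 6, 7, 8]]


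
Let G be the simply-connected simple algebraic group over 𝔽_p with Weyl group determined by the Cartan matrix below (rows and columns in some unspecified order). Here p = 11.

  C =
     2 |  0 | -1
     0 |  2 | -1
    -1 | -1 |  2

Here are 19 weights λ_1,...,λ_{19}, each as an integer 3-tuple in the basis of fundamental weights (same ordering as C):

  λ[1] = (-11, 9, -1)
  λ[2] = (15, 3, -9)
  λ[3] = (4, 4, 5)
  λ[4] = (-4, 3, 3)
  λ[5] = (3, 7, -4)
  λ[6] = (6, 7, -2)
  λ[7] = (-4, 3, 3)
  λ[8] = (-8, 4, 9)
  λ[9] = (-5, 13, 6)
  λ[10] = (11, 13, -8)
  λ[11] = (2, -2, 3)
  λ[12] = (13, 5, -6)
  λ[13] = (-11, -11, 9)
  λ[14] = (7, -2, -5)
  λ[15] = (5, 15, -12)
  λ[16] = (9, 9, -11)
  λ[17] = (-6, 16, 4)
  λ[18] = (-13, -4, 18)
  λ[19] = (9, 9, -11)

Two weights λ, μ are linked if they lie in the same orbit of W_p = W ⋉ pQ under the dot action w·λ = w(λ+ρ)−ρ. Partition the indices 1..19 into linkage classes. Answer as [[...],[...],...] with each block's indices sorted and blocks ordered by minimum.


Type A_3, rank 3, |W|=24; reorder rows/cols to standard.

Ā_11 reps of the 19 weights (A_3, coords as presented):

  [1] (0, 0, 10);  [2] (3, 1, 3);  [3] (0, 0, 6);  [4] (3, 4, 1);  [5] (1, 5, 3);  [6] (3, 4, 1);  [7] (3, 4, 1);  [8] (3, 1, 3);  [9] (3, 1, 3);  [10] (3, 1, 3);  [11] (3, 1, 3);  [12] (5, 3, 2);  [13] (0, 0, 10);  [14] (3, 4, 1);  [15] (0, 0, 6);  [16] (0, 0, 10);  [17] (0, 0, 6);  [18] (3, 4, 1);  [19] (0, 0, 10)

Grouping the 19 weights by Ā_11-representative: 6 linkage classes.

[[1, 13, 16, 19], [2, 8, 9, 10, 11], [3, 15, 17], [4, 6, 7, 14, 18], [5], [12]]


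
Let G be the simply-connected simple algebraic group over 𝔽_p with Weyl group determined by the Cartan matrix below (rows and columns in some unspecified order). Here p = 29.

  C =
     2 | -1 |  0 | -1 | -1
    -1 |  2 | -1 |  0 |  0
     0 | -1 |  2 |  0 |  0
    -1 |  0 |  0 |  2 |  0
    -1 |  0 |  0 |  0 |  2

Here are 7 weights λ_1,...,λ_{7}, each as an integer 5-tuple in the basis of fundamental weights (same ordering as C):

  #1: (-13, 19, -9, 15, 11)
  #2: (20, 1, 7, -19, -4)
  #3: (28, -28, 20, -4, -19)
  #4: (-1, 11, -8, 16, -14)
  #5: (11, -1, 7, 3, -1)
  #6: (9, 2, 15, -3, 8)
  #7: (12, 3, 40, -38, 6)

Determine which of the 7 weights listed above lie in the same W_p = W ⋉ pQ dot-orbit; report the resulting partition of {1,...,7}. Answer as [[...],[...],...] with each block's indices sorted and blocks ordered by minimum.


Type D_5, rank 5, |W|=1920; reorder rows/cols to standard.

W_29-reps of the 7 weights in Ā_29 (same 5-coord order as C):

  λ_1 → (5, 7, 1, 4, 0) · λ_2 → (2, 0, 6, 16, 1) · λ_3 → (2, 0, 6, 16, 1) · λ_4 → (5, 7, 1, 4, 0) · λ_5 → (5, 7, 1, 4, 0) · λ_6 → (2, 7, 1, 7, 0) · λ_7 → (5, 7, 1, 4, 0)

Linkage partition of the 7 weights (3 classes, p=29):

[[1, 4, 5, 7], [2, 3], [6]]


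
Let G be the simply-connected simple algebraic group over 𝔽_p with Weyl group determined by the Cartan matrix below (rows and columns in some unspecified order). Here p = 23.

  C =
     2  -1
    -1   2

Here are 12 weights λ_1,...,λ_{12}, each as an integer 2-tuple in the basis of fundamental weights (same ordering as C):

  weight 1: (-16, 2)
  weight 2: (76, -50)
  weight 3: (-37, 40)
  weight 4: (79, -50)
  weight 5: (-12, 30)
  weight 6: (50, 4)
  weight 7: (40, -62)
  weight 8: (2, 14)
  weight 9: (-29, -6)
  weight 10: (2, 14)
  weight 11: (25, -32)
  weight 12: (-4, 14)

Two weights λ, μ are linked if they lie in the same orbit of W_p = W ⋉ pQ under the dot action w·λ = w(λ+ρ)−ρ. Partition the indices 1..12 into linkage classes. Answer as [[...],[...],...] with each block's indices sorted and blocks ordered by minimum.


C ↔ A_2 under row/col permutation; |W(A_2)| = 6.

Folding the 12 weights λ_j+ρ into Ā_23 (reps in the given 2-coord order):

  λ_1 → (3, 12)
  λ_2 → (3, 15)
  λ_3 → (5, 13)
  λ_4 → (3, 12)
  λ_5 → (3, 12)
  λ_6 → (5, 13)
  λ_7 → (3, 15)
  λ_8 → (3, 15)
  λ_9 → (5, 13)
  λ_10 → (3, 15)
  λ_11 → (3, 15)
  λ_12 → (3, 12)

Partition of {1..12} into 3 W_23-dot-orbits:

[[1, 4, 5, 12], [2, 7, 8, 10, 11], [3, 6, 9]]


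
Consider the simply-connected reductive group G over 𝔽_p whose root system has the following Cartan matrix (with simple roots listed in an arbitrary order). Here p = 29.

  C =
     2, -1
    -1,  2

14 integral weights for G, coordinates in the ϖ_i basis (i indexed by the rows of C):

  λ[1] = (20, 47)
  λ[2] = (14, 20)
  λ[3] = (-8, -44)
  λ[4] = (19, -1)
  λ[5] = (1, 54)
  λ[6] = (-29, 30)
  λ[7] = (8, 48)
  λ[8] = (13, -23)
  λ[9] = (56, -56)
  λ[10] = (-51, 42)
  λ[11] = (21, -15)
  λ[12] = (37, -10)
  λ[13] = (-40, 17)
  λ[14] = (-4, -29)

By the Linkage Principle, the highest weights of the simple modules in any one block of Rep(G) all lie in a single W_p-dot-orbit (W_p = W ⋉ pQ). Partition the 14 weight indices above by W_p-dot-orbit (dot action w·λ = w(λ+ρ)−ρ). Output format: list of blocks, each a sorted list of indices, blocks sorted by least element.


Root system A_2: the 2×2 matrix C matches after relabeling.

λ_j+ρ reflected into Ā_29 (⟨·,θ^∨⟩≤29); 2-tuples as given:

  1: (8, 11);  2: (8, 14);  3: (8, 14);  4: (20, 0);  5: (26, 1);  6: (26, 1);  7: (20, 0);  8: (8, 14);  9: (26, 1);  10: (8, 14);  11: (8, 14);  12: (20, 0);  13: (8, 11);  14: (26, 1)

Partition of {1..14} into 4 W_29-dot-orbits:

[[1, 13], [2, 3, 8, 10, 11], [4, 7, 12], [5, 6, 9, 14]]


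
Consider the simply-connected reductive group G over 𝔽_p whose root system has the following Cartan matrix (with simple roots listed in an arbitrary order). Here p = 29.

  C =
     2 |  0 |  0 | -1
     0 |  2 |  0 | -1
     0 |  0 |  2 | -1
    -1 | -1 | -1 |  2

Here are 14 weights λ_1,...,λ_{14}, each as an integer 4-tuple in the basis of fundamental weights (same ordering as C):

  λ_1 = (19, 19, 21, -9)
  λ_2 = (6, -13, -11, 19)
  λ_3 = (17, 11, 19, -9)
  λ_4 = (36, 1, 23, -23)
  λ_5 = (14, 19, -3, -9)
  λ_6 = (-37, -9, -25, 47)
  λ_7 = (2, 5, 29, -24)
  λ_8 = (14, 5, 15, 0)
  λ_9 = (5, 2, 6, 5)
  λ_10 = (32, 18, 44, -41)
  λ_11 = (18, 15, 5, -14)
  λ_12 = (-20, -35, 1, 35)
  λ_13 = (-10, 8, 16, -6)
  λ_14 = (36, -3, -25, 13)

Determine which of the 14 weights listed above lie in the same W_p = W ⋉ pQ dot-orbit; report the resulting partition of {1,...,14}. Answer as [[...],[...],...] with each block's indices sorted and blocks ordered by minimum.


C ↔ D_4 under row/col permutation; |W(D_4)| = 192.

Alcove-folded reps (p=29, 14 weights, presented ϖ-order):

  λ_1+ρ ↦ (5, 5, 3, 4) · λ_2+ρ ↦ (5, 10, 8, 2) · λ_3+ρ ↦ (5, 1, 7, 4) · λ_4+ρ ↦ (5, 10, 8, 2) · λ_5+ρ ↦ (5, 10, 8, 2) · λ_6+ρ ↦ (5, 1, 7, 4) · λ_7+ρ ↦ (6, 3, 7, 6) · λ_8+ρ ↦ (6, 3, 7, 6) · λ_9+ρ ↦ (6, 3, 7, 6) · λ_10+ρ ↦ (5, 1, 7, 4) · λ_11+ρ ↦ (6, 3, 7, 6) · λ_12+ρ ↦ (5, 10, 8, 2) · λ_13+ρ ↦ (5, 5, 3, 4) · λ_14+ρ ↦ (5, 10, 8, 2)

Linkage partition of the 14 weights (4 classes, p=29):

[[1, 13], [2, 4, 5, 12, 14], [3, 6, 10], [7, 8, 9, 11]]


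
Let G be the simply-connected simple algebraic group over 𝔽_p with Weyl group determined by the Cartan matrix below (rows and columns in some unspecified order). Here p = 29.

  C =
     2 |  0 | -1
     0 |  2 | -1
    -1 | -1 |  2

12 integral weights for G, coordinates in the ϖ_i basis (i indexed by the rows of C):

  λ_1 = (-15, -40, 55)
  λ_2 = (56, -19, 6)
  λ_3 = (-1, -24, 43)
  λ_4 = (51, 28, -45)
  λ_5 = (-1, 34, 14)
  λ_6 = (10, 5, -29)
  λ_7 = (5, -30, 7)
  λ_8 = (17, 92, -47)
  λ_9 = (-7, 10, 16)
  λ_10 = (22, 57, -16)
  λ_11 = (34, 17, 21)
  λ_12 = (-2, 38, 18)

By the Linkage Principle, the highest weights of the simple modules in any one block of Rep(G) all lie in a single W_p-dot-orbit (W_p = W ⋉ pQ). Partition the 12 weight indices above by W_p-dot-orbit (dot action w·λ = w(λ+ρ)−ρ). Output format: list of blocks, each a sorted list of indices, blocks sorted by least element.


A_3 Cartan matrix, 3 simple roots permuted; ρ=(1,1,1).

Ā_29 reps of the 12 weights (A_3, coords as presented):

  λ_1 → (3, 2, 10)
  λ_2 → (6, 11, 11)
  λ_3 → (15, 8, 6)
  λ_4 → (15, 8, 6)
  λ_5 → (15, 8, 6)
  λ_6 → (6, 11, 11)
  λ_7 → (15, 8, 6)
  λ_8 → (6, 11, 11)
  λ_9 → (6, 11, 11)
  λ_10 → (15, 8, 6)
  λ_11 → (6, 11, 11)
  λ_12 → (18, 0, 10)

4 distinct reps among the 12 weights ⇒ 4 W_29-linkage classes:

[[1], [2, 6, 8, 9, 11], [3, 4, 5, 7, 10], [12]]


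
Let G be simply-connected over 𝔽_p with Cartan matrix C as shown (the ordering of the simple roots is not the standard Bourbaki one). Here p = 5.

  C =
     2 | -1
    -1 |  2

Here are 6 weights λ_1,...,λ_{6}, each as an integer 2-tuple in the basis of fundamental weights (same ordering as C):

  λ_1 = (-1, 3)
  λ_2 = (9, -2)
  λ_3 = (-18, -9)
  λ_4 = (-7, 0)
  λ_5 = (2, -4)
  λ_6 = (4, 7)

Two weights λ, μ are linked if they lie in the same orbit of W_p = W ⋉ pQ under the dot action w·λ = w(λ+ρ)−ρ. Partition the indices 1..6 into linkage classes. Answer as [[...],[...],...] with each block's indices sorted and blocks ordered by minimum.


C ↔ A_2 under row/col permutation; |W(A_2)| = 6.

Alcove-folded reps (p=5, 6 weights, presented ϖ-order):

  λ_1+ρ ↦ (0, 4);  λ_2+ρ ↦ (0, 4);  λ_3+ρ ↦ (0, 3);  λ_4+ρ ↦ (0, 4);  λ_5+ρ ↦ (0, 3);  λ_6+ρ ↦ (0, 3)

Linkage partition of the 6 weights (2 classes, p=5):

[[1, 2, 4], [3, 5, 6]]


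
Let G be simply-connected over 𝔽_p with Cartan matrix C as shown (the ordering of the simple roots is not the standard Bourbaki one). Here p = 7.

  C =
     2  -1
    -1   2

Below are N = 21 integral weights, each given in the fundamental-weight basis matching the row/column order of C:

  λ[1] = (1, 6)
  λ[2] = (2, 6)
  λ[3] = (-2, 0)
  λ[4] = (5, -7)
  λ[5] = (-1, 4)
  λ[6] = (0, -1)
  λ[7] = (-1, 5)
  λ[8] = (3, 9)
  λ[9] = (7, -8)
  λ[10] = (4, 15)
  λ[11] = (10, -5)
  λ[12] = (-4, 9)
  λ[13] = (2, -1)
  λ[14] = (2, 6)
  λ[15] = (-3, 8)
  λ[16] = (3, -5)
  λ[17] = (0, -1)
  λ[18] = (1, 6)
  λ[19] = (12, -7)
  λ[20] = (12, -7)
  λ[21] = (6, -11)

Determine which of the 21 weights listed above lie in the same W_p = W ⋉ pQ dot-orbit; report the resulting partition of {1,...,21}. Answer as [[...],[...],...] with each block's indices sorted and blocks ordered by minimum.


Type A_2, rank 2, |W|=6; reorder rows/cols to standard.

Ā_7 reps of the 21 weights (A_2, coords as presented):

    λ_1+ρ ↦ (0, 5)
    λ_2+ρ ↦ (0, 4)
    λ_3+ρ ↦ (1, 0)
    λ_4+ρ ↦ (0, 6)
    λ_5+ρ ↦ (0, 5)
    λ_6+ρ ↦ (1, 0)
    λ_7+ρ ↦ (0, 6)
    λ_8+ρ ↦ (3, 0)
    λ_9+ρ ↦ (0, 6)
    λ_10+ρ ↦ (0, 5)
    λ_11+ρ ↦ (3, 0)
    λ_12+ρ ↦ (0, 4)
    λ_13+ρ ↦ (3, 0)
    λ_14+ρ ↦ (0, 4)
    λ_15+ρ ↦ (0, 5)
    λ_16+ρ ↦ (0, 4)
    λ_17+ρ ↦ (1, 0)
    λ_18+ρ ↦ (0, 5)
    λ_19+ρ ↦ (1, 0)
    λ_20+ρ ↦ (1, 0)
    λ_21+ρ ↦ (0, 4)

Grouping the 21 weights by Ā_7-representative: 5 linkage classes.

[[1, 5, 10, 15, 18], [2, 12, 14, 16, 21], [3, 6, 17, 19, 20], [4, 7, 9], [8, 11, 13]]


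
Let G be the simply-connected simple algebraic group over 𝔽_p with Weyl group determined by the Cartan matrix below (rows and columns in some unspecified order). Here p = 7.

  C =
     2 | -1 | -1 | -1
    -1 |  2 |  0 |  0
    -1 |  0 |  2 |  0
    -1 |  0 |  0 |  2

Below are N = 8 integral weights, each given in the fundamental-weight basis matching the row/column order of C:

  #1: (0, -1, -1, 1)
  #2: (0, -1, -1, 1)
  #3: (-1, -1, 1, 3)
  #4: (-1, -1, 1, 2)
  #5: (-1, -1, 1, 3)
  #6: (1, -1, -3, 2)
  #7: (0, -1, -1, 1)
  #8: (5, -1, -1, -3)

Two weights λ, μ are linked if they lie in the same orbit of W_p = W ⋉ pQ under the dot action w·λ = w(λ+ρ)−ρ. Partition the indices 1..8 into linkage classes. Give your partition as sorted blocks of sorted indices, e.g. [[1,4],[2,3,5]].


D_4 Cartan matrix, 4 simple roots permuted; ρ=(1,1,1,1).

Ā_7 reps of the 8 weights (D_4, coords as presented):

  [1] (1, 0, 0, 2)
  [2] (1, 0, 0, 2)
  [3] (0, 0, 2, 4)
  [4] (0, 0, 2, 3)
  [5] (0, 0, 2, 4)
  [6] (0, 0, 2, 3)
  [7] (1, 0, 0, 2)
  [8] (1, 0, 0, 2)

The 8 indices split into 3 linkage classes (same alcove rep ⇔ same W_7-dot-orbit):

[[1, 2, 7, 8], [3, 5], [4, 6]]
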